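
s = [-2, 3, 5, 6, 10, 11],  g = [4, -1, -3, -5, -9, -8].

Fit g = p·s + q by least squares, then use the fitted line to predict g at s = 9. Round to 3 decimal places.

ĝ = -7.151

Forming MᵀM = [[295, 33]; [33, 6]] and Mᵀg = [-234, -22]ᵀ gives MᵀM·[p, q]ᵀ = Mᵀg.
det = 295·6 − 33² = 681.
p = ((-234)·6 − 33·(-22))/681 = -226/227; q = (295·(-22) − 33·(-234))/681 = 1232/681.
At s = 9: ĝ = (-226/227)·(9) + (1232/681)·(1) = -4870/681.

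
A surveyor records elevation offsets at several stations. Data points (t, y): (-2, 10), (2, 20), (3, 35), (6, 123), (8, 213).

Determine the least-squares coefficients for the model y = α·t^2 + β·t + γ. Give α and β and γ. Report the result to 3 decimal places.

Entries of AᵀA: Σt^2·t^2 = 5505, Σt^2·t = 755, Σt^2 = 117, Σt·t = 117, Σt = 17, Σ1 = 5.
And Σt^2·y = 18495, Σt·y = 2567, Σy = 401.
Row-reducing yields α = 136851/45283, β = 94923/45283, γ = 15235/6469.

α = 3.022, β = 2.096, γ = 2.355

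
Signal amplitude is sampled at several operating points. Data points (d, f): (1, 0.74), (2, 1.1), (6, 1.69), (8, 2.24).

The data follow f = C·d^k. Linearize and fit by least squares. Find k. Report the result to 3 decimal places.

k = 0.498

Let Y = ln f. Fitting Y = k·ln d + ln C by least squares:
AᵀA = [[8.0149, 4.5643]; [4.5643, 4]], rhs = [2.6833, 1.1254]ᵀ  (here Σln d = 4.5643, Σ(ln d)² = 8.0149, Σln f = 1.1254, Σln d·ln f = 2.6833).
Δ = 8.0149·4 − (4.5643)² = 11.2265; k = (2.6833·4 − 4.5643·1.1254)/11.2265 = 0.49849, ln C = (8.0149·1.1254 − 4.5643·2.6833)/11.2265 = -0.28747.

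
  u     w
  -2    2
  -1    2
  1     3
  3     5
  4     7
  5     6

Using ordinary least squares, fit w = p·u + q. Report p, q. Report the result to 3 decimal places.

Forming XᵀX = [[56, 10]; [10, 6]] and Xᵀw = [70, 25]ᵀ gives XᵀX·[p, q]ᵀ = Xᵀw.
Eliminating q: 6·(row 1) − 10·(row 2) gives 236·p = 6·70 − 10·25 = 170, so p = 85/118.
Then q = (25 − 10·(85/118))/6 = 175/59.

p = 0.720, q = 2.966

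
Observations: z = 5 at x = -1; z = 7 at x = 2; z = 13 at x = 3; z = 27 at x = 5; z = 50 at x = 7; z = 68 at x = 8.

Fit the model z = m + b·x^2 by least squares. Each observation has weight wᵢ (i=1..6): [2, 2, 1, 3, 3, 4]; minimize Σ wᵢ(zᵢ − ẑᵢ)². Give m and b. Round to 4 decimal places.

m = 2.9966, b = 0.9961

Normal-equation sums: Σwᵢ·1 = 15, Σwᵢ·x^2 = 497, Σwᵢ·x^2·x^2 = 25577.
And Σwᵢ·z = 540, Σwᵢ·x^2·z = 26966.
Normal equations: [[15, 497]; [497, 25577]]·[m, b]ᵀ = [540, 26966]ᵀ.
Eliminating b: 25577·(row 1) − 497·(row 2) gives 136646·m = 25577·540 − 497·26966 = 409478, so m = 204739/68323.
Then b = (26966 − 497·(204739/68323))/25577 = 68055/68323.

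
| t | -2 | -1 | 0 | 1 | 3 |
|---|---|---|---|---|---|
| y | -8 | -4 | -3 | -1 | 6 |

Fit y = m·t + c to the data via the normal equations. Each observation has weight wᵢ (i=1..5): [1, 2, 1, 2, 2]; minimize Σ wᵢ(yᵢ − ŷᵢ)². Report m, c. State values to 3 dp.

m = 2.604, c = -2.427

With design matrix X, XᵀWX = [[26, 4]; [4, 8]] and XᵀWy = [58, -9]ᵀ.
Eliminating c: 8·(row 1) − 4·(row 2) gives 192·m = 8·58 − 4·(-9) = 500, so m = 125/48.
Then c = ((-9) − 4·(125/48))/8 = -233/96.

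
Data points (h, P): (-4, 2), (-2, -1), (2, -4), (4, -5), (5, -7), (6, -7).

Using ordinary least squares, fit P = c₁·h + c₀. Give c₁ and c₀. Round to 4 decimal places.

c₁ = -0.8742, c₀ = -2.0639

The normal system MᵀM·[c₁, c₀]ᵀ = MᵀP is [[101, 11]; [11, 6]]·[c₁, c₀]ᵀ = [-111, -22]ᵀ.
Eliminating c₀: 6·(row 1) − 11·(row 2) gives 485·c₁ = 6·(-111) − 11·(-22) = -424, so c₁ = -424/485.
Then c₀ = ((-22) − 11·(-424/485))/6 = -1001/485.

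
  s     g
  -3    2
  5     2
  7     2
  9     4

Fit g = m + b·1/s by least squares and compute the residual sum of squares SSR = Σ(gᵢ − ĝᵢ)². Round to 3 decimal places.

SSR = 2.855

Normal-equation sums: Σ1 = 4, Σ1/s = 38/315, Σ1/s·1/s = 18244/99225.
Right-hand side: Σg = 10, Σ1/s·g = 146/315.
So MᵀM·[m, b]ᵀ = Mᵀg: [[4, 38/315]; [38/315, 18244/99225]]·[m, b]ᵀ = [10, 146/315]ᵀ.
Eliminating b: (18244/99225)·(row 1) − (38/315)·(row 2) gives (7948/11025)·m = (18244/99225)·10 − (38/315)·(146/315) = 58964/33075, so m = 14741/5961.
Then b = ((146/315) − (38/315)·(14741/5961))/(18244/99225) = 1785/1987.
Residuals: -1034/5961, -3890/5961, -3584/5961, 2836/1987; SSR = 5672/1987.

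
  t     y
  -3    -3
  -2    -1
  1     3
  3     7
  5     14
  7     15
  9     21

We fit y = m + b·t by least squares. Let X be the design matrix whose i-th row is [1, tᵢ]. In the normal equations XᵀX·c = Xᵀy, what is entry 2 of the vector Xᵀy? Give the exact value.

399

Entry 2 ↔ basis t, so (Xᵀy)_{2} = Σᵢ (t)·yᵢ = (-3)·(-3) + (-2)·(-1) + (1)·(3) + (3)·(7) + (5)·(14) + (7)·(15) + (9)·(21) = 399.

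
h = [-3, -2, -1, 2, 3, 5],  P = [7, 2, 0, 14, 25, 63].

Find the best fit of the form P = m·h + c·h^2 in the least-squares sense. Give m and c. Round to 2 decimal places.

m = 3.06, c = 1.89

From the data, Σh·h = 52, Σh·h^2 = 124, Σh^2·h^2 = 820.
And Σh·P = 393, Σh^2·P = 1927.
So AᵀA·[m, c]ᵀ = AᵀP: [[52, 124]; [124, 820]]·[m, c]ᵀ = [393, 1927]ᵀ.
det = 52·820 − 124² = 27264.
m = (393·820 − 124·1927)/27264 = 5207/1704; c = (52·1927 − 124·393)/27264 = 3217/1704.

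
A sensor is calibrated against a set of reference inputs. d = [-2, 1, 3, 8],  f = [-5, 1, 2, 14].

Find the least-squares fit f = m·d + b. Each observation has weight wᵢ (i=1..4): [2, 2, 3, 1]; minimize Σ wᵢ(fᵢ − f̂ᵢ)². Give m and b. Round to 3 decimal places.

From the data, Σwᵢ·d·d = 101, Σwᵢ·d = 15, Σwᵢ·1 = 8.
And Σwᵢ·d·f = 152, Σwᵢ·f = 12.
MᵀWM·[m, b]ᵀ = MᵀWf becomes [[101, 15]; [15, 8]]·[m, b]ᵀ = [152, 12]ᵀ.
Determinant 101·8 − 15² = 583.
m = (152·8 − 15·12)/583 = 1036/583; b = (101·12 − 15·152)/583 = -1068/583.

m = 1.777, b = -1.832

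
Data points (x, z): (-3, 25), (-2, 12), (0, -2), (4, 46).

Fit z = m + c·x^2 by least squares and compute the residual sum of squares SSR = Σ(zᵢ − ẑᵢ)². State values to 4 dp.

SSR = 2.7040

Setting ∂/∂m … = 0 gives: 4·m + 29·c = 81;  29·m + 353·c = 1009.
Eliminating c: 353·(row 1) − 29·(row 2) gives 571·m = 353·81 − 29·1009 = -668, so m = -668/571.
Then c = (1009 − 29·(-668/571))/353 = 1687/571.
Residuals: -240/571, 772/571, -474/571, -58/571; SSR = 1544/571.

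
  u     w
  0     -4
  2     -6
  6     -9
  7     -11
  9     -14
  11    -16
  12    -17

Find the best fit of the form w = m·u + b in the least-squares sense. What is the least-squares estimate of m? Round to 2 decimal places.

Forming MᵀM = [[435, 47]; [47, 7]] and Mᵀw = [-649, -77]ᵀ gives MᵀM·[m, b]ᵀ = Mᵀw.
Eliminating b: 7·(row 1) − 47·(row 2) gives 836·m = 7·(-649) − 47·(-77) = -924, so m = -21/19.
Then b = ((-77) − 47·(-21/19))/7 = -68/19.

m = -1.11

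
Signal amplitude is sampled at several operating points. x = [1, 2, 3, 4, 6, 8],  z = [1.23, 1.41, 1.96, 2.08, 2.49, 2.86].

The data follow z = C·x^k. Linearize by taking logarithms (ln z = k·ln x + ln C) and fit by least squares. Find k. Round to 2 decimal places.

Let Y = ln z. Fitting Y = k·ln x + ln C by least squares:
AᵀA = [[11.1437, 7.0493]; [7.0493, 6]], rhs = [5.8125, 3.9190]ᵀ  (here Σln x = 7.0493, Σ(ln x)² = 11.1437, Σln z = 3.9190, Σln x·ln z = 5.8125).
Solving (det = 17.1702): k = 0.42216, ln C = 0.15719.

k = 0.42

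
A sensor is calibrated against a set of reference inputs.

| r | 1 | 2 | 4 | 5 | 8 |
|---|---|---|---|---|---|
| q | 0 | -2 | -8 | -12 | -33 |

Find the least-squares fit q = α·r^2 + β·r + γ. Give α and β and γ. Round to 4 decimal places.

α = -0.5417, β = 0.2083, γ = 0.0833

Sums needed: Σr^2·r^2 = 4994, Σr^2·r = 710, Σr^2 = 110, Σr·r = 110, Σr = 20, Σ1 = 5.
And Σr^2·q = -2548, Σr·q = -360, Σq = -55.
So XᵀX·[α, β, γ]ᵀ = Xᵀq: [[4994, 710, 110]; [710, 110, 20]; [110, 20, 5]]·[α, β, γ]ᵀ = [-2548, -360, -55]ᵀ.
Row-reducing yields α = -13/24, β = 5/24, γ = 1/12.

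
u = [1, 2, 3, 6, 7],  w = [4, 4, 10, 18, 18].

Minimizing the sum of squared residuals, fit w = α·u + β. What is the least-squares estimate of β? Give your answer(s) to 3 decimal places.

β = 0.761

Sums needed: Σu·u = 99, Σu = 19, Σ1 = 5.
Right-hand side: Σu·w = 276, Σw = 54.
MᵀM·[α, β]ᵀ = Mᵀw becomes [[99, 19]; [19, 5]]·[α, β]ᵀ = [276, 54]ᵀ.
det = 99·5 − 19² = 134.
α = (276·5 − 19·54)/134 = 177/67; β = (99·54 − 19·276)/134 = 51/67.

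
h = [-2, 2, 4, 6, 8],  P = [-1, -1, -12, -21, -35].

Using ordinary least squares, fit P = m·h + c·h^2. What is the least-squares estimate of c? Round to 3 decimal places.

Sums needed: Σh·h = 124, Σh·h^2 = 792, Σh^2·h^2 = 5680.
And Σh·P = -454, Σh^2·P = -3196.
Normal equations: [[124, 792]; [792, 5680]]·[m, c]ᵀ = [-454, -3196]ᵀ.
Δ = 124·5680 − 792² = 77056.
m = ((-454)·5680 − 792·(-3196))/77056 = -53/86; c = (124·(-3196) − 792·(-454))/77056 = -41/86.

c = -0.477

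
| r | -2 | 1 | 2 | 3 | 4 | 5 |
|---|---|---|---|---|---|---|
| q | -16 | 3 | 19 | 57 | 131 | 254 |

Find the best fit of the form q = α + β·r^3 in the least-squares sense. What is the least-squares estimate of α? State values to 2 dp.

Compute the Gram sums: Σ1 = 6, Σr^3 = 217, Σr^3·r^3 = 20579.
Moment sums: Σq = 448, Σr^3·q = 41956.
So XᵀX·[α, β]ᵀ = Xᵀq: [[6, 217]; [217, 20579]]·[α, β]ᵀ = [448, 41956]ᵀ.
det = 6·20579 − 217² = 76385.
α = (448·20579 − 217·41956)/76385 = 22988/15277; β = (6·41956 − 217·448)/76385 = 30904/15277.

α = 1.50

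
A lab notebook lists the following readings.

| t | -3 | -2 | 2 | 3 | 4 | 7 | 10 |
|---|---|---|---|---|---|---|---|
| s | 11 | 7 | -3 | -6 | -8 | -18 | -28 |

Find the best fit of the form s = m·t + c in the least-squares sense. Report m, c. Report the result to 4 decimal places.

m = -2.9219, c = 2.3371

Entries of MᵀM: Σt·t = 191, Σt = 21, Σ1 = 7.
Moment sums: Σt·s = -509, Σs = -45.
MᵀM·[m, c]ᵀ = Mᵀs becomes [[191, 21]; [21, 7]]·[m, c]ᵀ = [-509, -45]ᵀ.
Eliminating c: 7·(row 1) − 21·(row 2) gives 896·m = 7·(-509) − 21·(-45) = -2618, so m = -187/64.
Then c = ((-45) − 21·(-187/64))/7 = 1047/448.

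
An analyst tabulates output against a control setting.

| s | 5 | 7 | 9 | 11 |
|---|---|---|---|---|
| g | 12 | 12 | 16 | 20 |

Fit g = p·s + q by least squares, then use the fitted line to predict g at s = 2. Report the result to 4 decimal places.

ĝ = 6.6000

The normal system MᵀM·[p, q]ᵀ = Mᵀg is [[276, 32]; [32, 4]]·[p, q]ᵀ = [508, 60]ᵀ.
Determinant 276·4 − 32² = 80.
p = (508·4 − 32·60)/80 = 7/5; q = (276·60 − 32·508)/80 = 19/5.
At s = 2: ĝ = (7/5)·(2) + (19/5)·(1) = 33/5.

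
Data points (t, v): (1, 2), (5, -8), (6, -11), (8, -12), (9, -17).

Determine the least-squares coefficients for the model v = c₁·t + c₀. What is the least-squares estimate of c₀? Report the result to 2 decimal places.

c₀ = 3.69

Entries of MᵀM: Σt·t = 207, Σt = 29, Σ1 = 5.
Moment sums: Σt·v = -353, Σv = -46.
Determinant 207·5 − 29² = 194.
c₁ = ((-353)·5 − 29·(-46))/194 = -431/194; c₀ = (207·(-46) − 29·(-353))/194 = 715/194.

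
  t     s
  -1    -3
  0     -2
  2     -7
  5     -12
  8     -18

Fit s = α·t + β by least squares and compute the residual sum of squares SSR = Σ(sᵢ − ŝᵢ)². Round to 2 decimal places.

SSR = 4.08

AᵀA·[α, β]ᵀ = Aᵀs reads: 94·α + 14·β = -215;  14·α + 5·β = -42.
Δ = 94·5 − 14² = 274.
α = ((-215)·5 − 14·(-42))/274 = -487/274; β = (94·(-42) − 14·(-215))/274 = -469/137.
Residuals: -371/274, 195/137, -3/137, 85/274, -49/137; SSR = 1119/274.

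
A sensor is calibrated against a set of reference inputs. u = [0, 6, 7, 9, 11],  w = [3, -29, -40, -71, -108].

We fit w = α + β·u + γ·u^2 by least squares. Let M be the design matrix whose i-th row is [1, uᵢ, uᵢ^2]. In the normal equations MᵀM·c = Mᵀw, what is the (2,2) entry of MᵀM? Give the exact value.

287

Row 2 ↔ basis u, column 2 ↔ basis u, so (MᵀM)_{2,2} = Σᵢ (u)·(u) = (0)·(0) + (6)·(6) + (7)·(7) + (9)·(9) + (11)·(11) = 287.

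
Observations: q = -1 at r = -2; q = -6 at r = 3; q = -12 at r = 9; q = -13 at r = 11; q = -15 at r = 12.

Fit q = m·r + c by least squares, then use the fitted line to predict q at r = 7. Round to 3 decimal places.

Normal-equation sums: Σr·r = 359, Σr = 33, Σ1 = 5.
And Σr·q = -447, Σq = -47.
MᵀM·[m, c]ᵀ = Mᵀq becomes [[359, 33]; [33, 5]]·[m, c]ᵀ = [-447, -47]ᵀ.
Eliminating c: 5·(row 1) − 33·(row 2) gives 706·m = 5·(-447) − 33·(-47) = -684, so m = -342/353.
Then c = ((-47) − 33·(-342/353))/5 = -1061/353.
At r = 7: q̂ = (-342/353)·(7) + (-1061/353)·(1) = -3455/353.

q̂ = -9.788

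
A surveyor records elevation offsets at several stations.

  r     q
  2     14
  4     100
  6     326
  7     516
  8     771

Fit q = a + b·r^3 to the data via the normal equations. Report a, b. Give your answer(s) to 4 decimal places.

a = 2.6391, b = 1.4994

With design matrix M, MᵀM = [[5, 1143]; [1143, 430609]] and Mᵀq = [1727, 648668]ᵀ.
Determinant 5·430609 − 1143² = 846596.
a = (1727·430609 − 1143·648668)/846596 = 2234219/846596; b = (5·648668 − 1143·1727)/846596 = 1269379/846596.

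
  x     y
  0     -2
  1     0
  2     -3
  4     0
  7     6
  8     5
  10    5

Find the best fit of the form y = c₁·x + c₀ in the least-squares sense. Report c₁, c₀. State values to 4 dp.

c₁ = 0.8632, c₀ = -2.3746

Forming MᵀM = [[234, 32]; [32, 7]] and Mᵀy = [126, 11]ᵀ gives MᵀM·[c₁, c₀]ᵀ = Mᵀy.
Determinant 234·7 − 32² = 614.
c₁ = (126·7 − 32·11)/614 = 265/307; c₀ = (234·11 − 32·126)/614 = -729/307.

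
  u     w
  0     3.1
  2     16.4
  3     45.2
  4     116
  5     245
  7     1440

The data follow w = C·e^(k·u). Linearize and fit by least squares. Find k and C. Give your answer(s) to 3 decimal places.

With ln wᵢ as the transformed response and uᵢ as the regressor:
Σu = 21.0000, Σ(u)² = 103.0000, Σln w = 25.2670, Σu·ln w = 114.4553.
Normal system: [[103.0000, 21.0000]; [21.0000, 6]]·[k, ln C]ᵀ = [114.4553, 25.2670]ᵀ.
Δ = 103.0000·6 − (21.0000)² = 177.0000; k = (114.4553·6 − 21.0000·25.2670)/177.0000 = 0.88206, ln C = (103.0000·25.2670 − 21.0000·114.4553)/177.0000 = 1.12397, so C = exp(1.12397) = 3.07704.

k = 0.882, C = 3.077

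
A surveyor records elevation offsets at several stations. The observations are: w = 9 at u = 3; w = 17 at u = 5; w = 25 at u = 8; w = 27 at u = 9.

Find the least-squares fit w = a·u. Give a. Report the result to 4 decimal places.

a = 3.1006

Entries of XᵀX: Σu·u = 179.
And Σu·w = 555.
So XᵀX·[a]ᵀ = Xᵀw: [[179]]·[a]ᵀ = [555]ᵀ.
a = 555/179 = 3.10056.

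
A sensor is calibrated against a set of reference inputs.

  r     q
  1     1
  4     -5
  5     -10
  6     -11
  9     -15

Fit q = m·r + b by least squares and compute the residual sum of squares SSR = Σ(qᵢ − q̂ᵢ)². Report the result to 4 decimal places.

Setting ∂/∂m … = 0 gives: 159·m + 25·b = -270;  25·m + 5·b = -40.
(Σr·r = 159, Σr = 25, Σ1 = 5, Σr·q = -270, Σq = -40.)
Eliminating b: 5·(row 1) − 25·(row 2) gives 170·m = 5·(-270) − 25·(-40) = -350, so m = -35/17.
Then b = ((-40) − 25·(-35/17))/5 = 39/17.
Residuals: 13/17, 16/17, -2, -16/17, 21/17; SSR = 134/17.

SSR = 7.8824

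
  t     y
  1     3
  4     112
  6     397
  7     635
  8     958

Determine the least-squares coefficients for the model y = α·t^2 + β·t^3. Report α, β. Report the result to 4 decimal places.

The normal system XᵀX·[α, β]ᵀ = Xᵀy is [[8050, 58376]; [58376, 430546]]·[α, β]ᵀ = [108514, 801224]ᵀ.
Determinant 8050·430546 − 58376² = 58137924.
α = (108514·430546 − 58376·801224)/58137924 = -4331965/4844827; β = (8050·801224 − 58376·108514)/58137924 = 9603328/4844827.

α = -0.8941, β = 1.9822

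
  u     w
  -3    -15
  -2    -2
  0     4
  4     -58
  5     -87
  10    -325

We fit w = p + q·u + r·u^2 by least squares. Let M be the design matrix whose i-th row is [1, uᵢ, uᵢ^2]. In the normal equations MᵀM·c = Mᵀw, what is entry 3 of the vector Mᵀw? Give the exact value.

Entry 3 ↔ basis u^2, so (Mᵀw)_{3} = Σᵢ (u^2)·wᵢ = (9)·(-15) + (4)·(-2) + (0)·(4) + (16)·(-58) + (25)·(-87) + (100)·(-325) = -35746.

-35746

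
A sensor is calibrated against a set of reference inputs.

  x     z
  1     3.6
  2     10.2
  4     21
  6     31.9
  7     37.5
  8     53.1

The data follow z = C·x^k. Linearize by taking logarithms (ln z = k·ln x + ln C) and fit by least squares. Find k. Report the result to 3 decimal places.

With ln zᵢ as the transformed response and ln xᵢ as the regressor:
XᵀX = [[13.7233, 7.8966]; [7.8966, 6]], rhs = [27.3471, 17.7070]ᵀ  (here Σln x = 7.8966, Σ(ln x)² = 13.7233, Σln z = 17.7070, Σln x·ln z = 27.3471).
Solving (det = 19.9843): k = 1.21387, ln C = 1.35359.

k = 1.214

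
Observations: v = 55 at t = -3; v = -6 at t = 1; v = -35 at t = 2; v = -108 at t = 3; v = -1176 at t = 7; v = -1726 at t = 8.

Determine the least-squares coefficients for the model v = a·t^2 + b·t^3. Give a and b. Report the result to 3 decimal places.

a = -2.954, b = -3.003

Sums needed: Σt^2·t^2 = 6676, Σt^2·t^3 = 49608, Σt^3·t^3 = 381316.
Moment sums: Σt^2·v = -168711, Σt^3·v = -1291767.
Eliminating b: 381316·(row 1) − 49608·(row 2) gives 84711952·a = 381316·(-168711) − 49608·(-1291767) = -250226340, so a = -4812045/1629076.
Then b = ((-1291767) − 49608·(-4812045/1629076))/381316 = -63605301/21177988.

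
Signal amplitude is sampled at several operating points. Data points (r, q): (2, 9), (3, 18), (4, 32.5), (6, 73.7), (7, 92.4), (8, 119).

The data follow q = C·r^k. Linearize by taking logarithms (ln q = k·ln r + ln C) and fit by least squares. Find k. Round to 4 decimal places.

k = 1.8903

Let Y = ln q. Fitting Y = k·ln r + ln C by least squares:
AᵀA = [[14.9303, 8.9952]; [8.9952, 6]], rhs = [35.9743, 22.1741]ᵀ  (here Σln r = 8.9952, Σ(ln r)² = 14.9303, Σln q = 22.1741, Σln r·ln q = 35.9743).
Slope k = (n·Σln r·ln q − Σln r·Σln q)/(n·Σ(ln r)² − (Σln r)²) = (6·35.9743 − 8.9952·22.1741)/8.6686 = 1.89033; ln C = (Σln q − k·Σln r)/n = 0.86171.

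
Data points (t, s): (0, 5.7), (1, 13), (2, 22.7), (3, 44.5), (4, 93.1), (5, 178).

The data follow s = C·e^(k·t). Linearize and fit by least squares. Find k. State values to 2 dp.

k = 0.68

Linearized form: ln s = k·t + ln C. From the 6 transformed points,
Sums: Σt = 15.0000, Σ(t)² = 55.0000, Σln s = 20.9387, Σt·ln s = 64.2398.
Normal system: [[55.0000, 15.0000]; [15.0000, 6]]·[k, ln C]ᵀ = [64.2398, 20.9387]ᵀ.
Slope k = (n·Σt·ln s − Σt·Σln s)/(n·Σ(t)² − (Σt)²) = (6·64.2398 − 15.0000·20.9387)/105.0000 = 0.67960; ln C = (Σln s − k·Σt)/n = 1.79080.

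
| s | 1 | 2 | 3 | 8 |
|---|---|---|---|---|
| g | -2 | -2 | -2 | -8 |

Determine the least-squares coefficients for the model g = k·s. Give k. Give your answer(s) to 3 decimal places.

k = -0.974

XᵀX·[k]ᵀ = Xᵀg reads: 78·k = -76.
(Σs·s = 78, Σs·g = -76.)
Hence k = -76 / 78 ≈ -0.974359.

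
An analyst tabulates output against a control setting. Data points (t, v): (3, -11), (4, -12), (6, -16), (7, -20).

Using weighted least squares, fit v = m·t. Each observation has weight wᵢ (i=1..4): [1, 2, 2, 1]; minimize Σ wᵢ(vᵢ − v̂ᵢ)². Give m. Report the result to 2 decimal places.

m = -2.85

With design matrix M, MᵀWM = [[162]] and MᵀWv = [-461]ᵀ.
Hence m = -461 / 162 ≈ -2.84568.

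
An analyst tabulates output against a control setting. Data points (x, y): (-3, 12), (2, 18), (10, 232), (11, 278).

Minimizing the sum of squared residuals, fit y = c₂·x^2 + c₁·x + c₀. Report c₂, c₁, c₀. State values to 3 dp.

c₂ = 1.979, c₁ = 3.120, c₀ = 3.634

Sums needed: Σx^2·x^2 = 24738, Σx^2·x = 2312, Σx^2 = 234, Σx·x = 234, Σx = 20, Σ1 = 4.
For Mᵀy: Σx^2·y = 57018, Σx·y = 5378, Σy = 540.
So MᵀM·[c₂, c₁, c₀]ᵀ = Mᵀy: [[24738, 2312, 234]; [2312, 234, 20]; [234, 20, 4]]·[c₂, c₁, c₀]ᵀ = [57018, 5378, 540]ᵀ.
Inverting the 3×3 Gram matrix, [c₂, c₁, c₀]ᵀ = [174538/88201, 275223/88201, 320547/88201]ᵀ.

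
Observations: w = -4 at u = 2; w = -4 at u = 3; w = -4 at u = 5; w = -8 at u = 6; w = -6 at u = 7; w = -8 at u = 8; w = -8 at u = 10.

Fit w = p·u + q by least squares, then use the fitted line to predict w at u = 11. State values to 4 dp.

The normal equations are: 287·p + 41·q = -274;  41·p + 7·q = -42.
Eliminating q: 7·(row 1) − 41·(row 2) gives 328·p = 7·(-274) − 41·(-42) = -196, so p = -49/82.
Then q = ((-42) − 41·(-49/82))/7 = -5/2.
At u = 11: ŵ = (-49/82)·(11) + (-5/2)·(1) = -372/41.

ŵ = -9.0732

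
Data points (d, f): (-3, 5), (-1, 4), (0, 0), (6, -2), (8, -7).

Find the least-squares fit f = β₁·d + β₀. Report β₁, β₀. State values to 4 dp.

β₁ = -0.9667, β₀ = 1.9333

Normal-equation sums: Σd·d = 110, Σd = 10, Σ1 = 5.
For Mᵀf: Σd·f = -87, Σf = 0.
MᵀM·[β₁, β₀]ᵀ = Mᵀf becomes [[110, 10]; [10, 5]]·[β₁, β₀]ᵀ = [-87, 0]ᵀ.
Δ = 110·5 − 10² = 450.
β₁ = ((-87)·5 − 10·0)/450 = -29/30; β₀ = (110·0 − 10·(-87))/450 = 29/15.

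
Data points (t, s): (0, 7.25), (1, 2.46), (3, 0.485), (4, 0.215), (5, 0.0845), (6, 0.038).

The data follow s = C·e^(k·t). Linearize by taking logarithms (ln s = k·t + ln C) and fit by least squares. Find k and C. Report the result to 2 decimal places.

k = -0.86, C = 6.57

With ln sᵢ as the transformed response and tᵢ as the regressor:
Σt = 19.0000, Σ(t)² = 87.0000, Σln s = -5.1207, Σt·ln s = -39.3952.
Normal system: [[87.0000, 19.0000]; [19.0000, 6]]·[k, ln C]ᵀ = [-39.3952, -5.1207]ᵀ.
Solving (det = 161.0000): k = -0.86383, ln C = 1.88201, so C = exp(1.88201) = 6.56672.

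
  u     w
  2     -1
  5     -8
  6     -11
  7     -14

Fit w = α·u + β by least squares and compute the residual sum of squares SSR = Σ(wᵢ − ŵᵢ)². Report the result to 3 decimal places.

Compute the Gram sums: Σu·u = 114, Σu = 20, Σ1 = 4.
Right-hand side: Σu·w = -206, Σw = -34.
Eliminating β: 4·(row 1) − 20·(row 2) gives 56·α = 4·(-206) − 20·(-34) = -144, so α = -18/7.
Then β = ((-34) − 20·(-18/7))/4 = 61/14.
Residuals: -3/14, 1/2, 1/14, -5/14; SSR = 3/7.

SSR = 0.429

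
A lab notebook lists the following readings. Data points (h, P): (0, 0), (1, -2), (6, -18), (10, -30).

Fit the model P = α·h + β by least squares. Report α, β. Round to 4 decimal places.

α = -3.0502, β = 0.4633

With design matrix M, MᵀM = [[137, 17]; [17, 4]] and MᵀP = [-410, -50]ᵀ.
det = 137·4 − 17² = 259.
α = ((-410)·4 − 17·(-50))/259 = -790/259; β = (137·(-50) − 17·(-410))/259 = 120/259.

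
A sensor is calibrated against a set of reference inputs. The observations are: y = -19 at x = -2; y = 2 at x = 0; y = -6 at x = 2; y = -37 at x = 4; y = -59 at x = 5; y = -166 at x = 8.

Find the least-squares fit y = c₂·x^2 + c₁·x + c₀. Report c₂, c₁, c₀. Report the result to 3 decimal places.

The normal equations are: 5009·c₂ + 701·c₁ + 113·c₀ = -12791;  701·c₂ + 113·c₁ + 17·c₀ = -1745;  113·c₂ + 17·c₁ + 6·c₀ = -285.
(Σx^2·x^2 = 5009, Σx^2·x = 701, Σx^2 = 113, Σx·x = 113, Σx = 17, Σ1 = 6, Σx^2·y = -12791, Σx·y = -1745, Σy = -285.)
Row-reducing yields c₂ = -124259/41740, c₁ = 25267/8348, c₀ = -97/10435.

c₂ = -2.977, c₁ = 3.027, c₀ = -0.009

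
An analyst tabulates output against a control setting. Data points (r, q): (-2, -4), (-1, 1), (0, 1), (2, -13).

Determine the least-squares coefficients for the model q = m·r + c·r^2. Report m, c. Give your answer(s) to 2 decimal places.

Setting ∂/∂m … = 0 gives: 9·m + (-1)·c = -19;  (-1)·m + 33·c = -67.
(Σr·r = 9, Σr·r^2 = -1, Σr^2·r^2 = 33, Σr·q = -19, Σr^2·q = -67.)
Eliminating c: 33·(row 1) − (-1)·(row 2) gives 296·m = 33·(-19) − (-1)·(-67) = -694, so m = -347/148.
Then c = ((-67) − (-1)·(-347/148))/33 = -311/148.

m = -2.34, c = -2.10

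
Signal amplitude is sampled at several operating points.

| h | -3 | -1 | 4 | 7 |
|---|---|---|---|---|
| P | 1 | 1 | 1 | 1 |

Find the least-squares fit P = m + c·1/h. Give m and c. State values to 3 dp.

m = 1.000, c = 0.000

XᵀX·[m, c]ᵀ = XᵀP reads: 4·m + (-79/84)·c = 4;  (-79/84)·m + (8425/7056)·c = -79/84.
det = 4·(8425/7056) − (-79/84)² = 3051/784.
m = (4·(8425/7056) − (-79/84)·(-79/84))/(3051/784) = 1; c = (4·(-79/84) − (-79/84)·4)/(3051/784) = 0.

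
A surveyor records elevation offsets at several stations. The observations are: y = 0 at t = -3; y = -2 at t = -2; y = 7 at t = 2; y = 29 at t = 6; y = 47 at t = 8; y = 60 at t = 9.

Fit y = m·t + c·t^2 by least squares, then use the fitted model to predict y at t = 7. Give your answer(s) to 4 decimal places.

From the data, Σt·t = 198, Σt·t^2 = 1430, Σt^2·t^2 = 12066.
And Σt·y = 1108, Σt^2·y = 8932.
Normal equations: [[198, 1430]; [1430, 12066]]·[m, c]ᵀ = [1108, 8932]ᵀ.
Δ = 198·12066 − 1430² = 344168.
m = (1108·12066 − 1430·8932)/344168 = 74546/43021; c = (198·8932 − 1430·1108)/344168 = 2092/3911.
At t = 7: ŷ = (74546/43021)·(7) + (2092/3911)·(49) = 1649410/43021.

ŷ = 38.3396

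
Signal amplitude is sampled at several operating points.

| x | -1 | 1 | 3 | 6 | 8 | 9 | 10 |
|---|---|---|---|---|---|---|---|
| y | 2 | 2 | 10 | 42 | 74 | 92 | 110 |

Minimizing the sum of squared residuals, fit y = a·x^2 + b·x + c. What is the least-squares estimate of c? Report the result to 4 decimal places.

c = 0.6957

MᵀM·[a, b, c]ᵀ = Mᵀy reads: 22036·a + 2484·b + 292·c = 24794;  2484·a + 292·b + 36·c = 2802;  292·a + 36·b + 7·c = 332.
Inverting the 3×3 Gram matrix, [a, b, c]ᵀ = [3440/3217, 2661/6434, 2238/3217]ᵀ.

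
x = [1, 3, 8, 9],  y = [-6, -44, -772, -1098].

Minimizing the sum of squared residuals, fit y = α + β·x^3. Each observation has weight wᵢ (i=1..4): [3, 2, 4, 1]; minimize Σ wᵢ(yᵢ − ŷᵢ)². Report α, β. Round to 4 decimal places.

α = -4.0798, β = -1.5001

The normal equations are: 10·α + 2834·β = -4292;  2834·α + 1581478·β = -2383892.
(Σwᵢ·1 = 10, Σwᵢ·x^3 = 2834, Σwᵢ·x^3·x^3 = 1581478, Σwᵢ·y = -4292, Σwᵢ·x^3·y = -2383892.)
Δ = 10·1581478 − 2834² = 7783224.
α = ((-4292)·1581478 − 2834·(-2383892))/7783224 = -3969206/972903; β = (10·(-2383892) − 2834·(-4292))/7783224 = -1459424/972903.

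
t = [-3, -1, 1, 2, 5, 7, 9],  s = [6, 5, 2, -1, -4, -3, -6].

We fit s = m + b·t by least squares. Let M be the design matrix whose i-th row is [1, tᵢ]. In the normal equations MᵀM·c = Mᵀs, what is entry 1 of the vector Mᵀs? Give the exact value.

Entry 1 ↔ basis 1, so (Mᵀs)_{1} = Σᵢ sᵢ = (1)·(6) + (1)·(5) + (1)·(2) + (1)·(-1) + (1)·(-4) + (1)·(-3) + (1)·(-6) = -1.

-1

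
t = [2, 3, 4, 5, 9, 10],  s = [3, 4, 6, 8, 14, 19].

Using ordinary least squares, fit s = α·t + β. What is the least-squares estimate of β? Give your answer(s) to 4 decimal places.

β = -1.3832

From the data, Σt·t = 235, Σt = 33, Σ1 = 6.
Moment sums: Σt·s = 398, Σs = 54.
Eliminating β: 6·(row 1) − 33·(row 2) gives 321·α = 6·398 − 33·54 = 606, so α = 202/107.
Then β = (54 − 33·(202/107))/6 = -148/107.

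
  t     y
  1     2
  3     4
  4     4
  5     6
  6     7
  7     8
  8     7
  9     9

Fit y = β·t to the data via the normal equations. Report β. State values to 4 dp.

Normal-equation sums: Σt·t = 281.
For Aᵀy: Σt·y = 295.
AᵀA·[β]ᵀ = Aᵀy becomes [[281]]·[β]ᵀ = [295]ᵀ.
Hence β = 295 / 281 ≈ 1.04982.

β = 1.0498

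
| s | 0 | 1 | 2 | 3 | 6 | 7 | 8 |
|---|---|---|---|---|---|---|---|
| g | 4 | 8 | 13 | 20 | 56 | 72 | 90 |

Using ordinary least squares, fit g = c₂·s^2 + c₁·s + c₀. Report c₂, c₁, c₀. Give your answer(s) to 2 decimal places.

The normal system XᵀX·[c₂, c₁, c₀]ᵀ = Xᵀg is [[7891, 1107, 163]; [1107, 163, 27]; [163, 27, 7]]·[c₂, c₁, c₀]ᵀ = [11544, 1654, 263]ᵀ.
Inverting the 3×3 Gram matrix, [c₂, c₁, c₀]ᵀ = [5731/5376, 3949/1792, 11419/2688]ᵀ.

c₂ = 1.07, c₁ = 2.20, c₀ = 4.25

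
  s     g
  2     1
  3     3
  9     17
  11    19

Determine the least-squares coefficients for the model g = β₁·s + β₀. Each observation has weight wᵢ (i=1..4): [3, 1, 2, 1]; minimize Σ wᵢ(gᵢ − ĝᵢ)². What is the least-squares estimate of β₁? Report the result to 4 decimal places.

Sums needed: Σwᵢ·s·s = 304, Σwᵢ·s = 38, Σwᵢ·1 = 7.
Moment sums: Σwᵢ·s·g = 530, Σwᵢ·g = 59.
XᵀWX·[β₁, β₀]ᵀ = XᵀWg becomes [[304, 38]; [38, 7]]·[β₁, β₀]ᵀ = [530, 59]ᵀ.
Determinant 304·7 − 38² = 684.
β₁ = (530·7 − 38·59)/684 = 367/171; β₀ = (304·59 − 38·530)/684 = -29/9.

β₁ = 2.1462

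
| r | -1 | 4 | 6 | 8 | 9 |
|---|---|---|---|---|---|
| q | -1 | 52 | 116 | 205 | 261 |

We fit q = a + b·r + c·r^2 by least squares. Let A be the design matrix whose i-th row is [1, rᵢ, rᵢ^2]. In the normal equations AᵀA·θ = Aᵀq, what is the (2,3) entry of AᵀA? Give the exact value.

Row 2 ↔ basis r, column 3 ↔ basis r^2, so (AᵀA)_{2,3} = Σᵢ (r)·(r^2) = (-1)·(1) + (4)·(16) + (6)·(36) + (8)·(64) + (9)·(81) = 1520.

1520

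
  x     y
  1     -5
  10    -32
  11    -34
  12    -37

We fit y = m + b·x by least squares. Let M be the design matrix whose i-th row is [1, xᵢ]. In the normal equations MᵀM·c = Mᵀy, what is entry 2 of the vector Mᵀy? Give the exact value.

-1143

Entry 2 ↔ basis x, so (Mᵀy)_{2} = Σᵢ (x)·yᵢ = (1)·(-5) + (10)·(-32) + (11)·(-34) + (12)·(-37) = -1143.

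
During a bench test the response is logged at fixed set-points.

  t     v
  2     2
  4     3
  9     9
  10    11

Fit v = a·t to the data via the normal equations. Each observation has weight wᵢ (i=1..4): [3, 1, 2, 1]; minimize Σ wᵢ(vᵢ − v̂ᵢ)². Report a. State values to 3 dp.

a = 1.021

Entries of MᵀWM: Σwᵢ·t·t = 290.
For MᵀWv: Σwᵢ·t·v = 296.
Hence a = 296 / 290 ≈ 1.02069.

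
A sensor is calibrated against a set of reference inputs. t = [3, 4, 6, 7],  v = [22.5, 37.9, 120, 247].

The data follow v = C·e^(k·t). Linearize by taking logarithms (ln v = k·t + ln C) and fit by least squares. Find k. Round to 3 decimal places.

k = 0.594

With ln vᵢ as the transformed response and tᵢ as the regressor:
AᵀA = [[110.0000, 20.0000]; [20.0000, 4]], rhs = [91.1710, 17.0453]ᵀ  (here Σt = 20.0000, Σ(t)² = 110.0000, Σln v = 17.0453, Σt·ln v = 91.1710).
Δ = 110.0000·4 − (20.0000)² = 40.0000; k = (91.1710·4 − 20.0000·17.0453)/40.0000 = 0.59443, ln C = (110.0000·17.0453 − 20.0000·91.1710)/40.0000 = 1.28919.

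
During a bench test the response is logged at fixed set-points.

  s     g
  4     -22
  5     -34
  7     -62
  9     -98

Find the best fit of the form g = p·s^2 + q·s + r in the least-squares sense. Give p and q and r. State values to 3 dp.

p = -0.905, q = -3.397, r = 5.899

Sums needed: Σs^2·s^2 = 9843, Σs^2·s = 1261, Σs^2 = 171, Σs·s = 171, Σs = 25, Σ1 = 4.
Right-hand side: Σs^2·g = -12178, Σs·g = -1574, Σg = -216.
Normal equations: [[9843, 1261, 171]; [1261, 171, 25]; [171, 25, 4]]·[p, q, r]ᵀ = [-12178, -1574, -216]ᵀ.
Inverting the 3×3 Gram matrix, [p, q, r]ᵀ = [-180/199, -676/199, 1174/199]ᵀ.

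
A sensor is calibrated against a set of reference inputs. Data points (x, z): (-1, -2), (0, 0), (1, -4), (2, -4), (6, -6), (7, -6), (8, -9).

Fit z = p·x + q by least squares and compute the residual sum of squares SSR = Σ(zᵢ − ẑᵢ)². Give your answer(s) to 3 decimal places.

SSR = 9.153

The normal system AᵀA·[p, q]ᵀ = Aᵀz is [[155, 23]; [23, 7]]·[p, q]ᵀ = [-160, -31]ᵀ.
Δ = 155·7 − 23² = 556.
p = ((-160)·7 − 23·(-31))/556 = -407/556; q = (155·(-31) − 23·(-160))/556 = -1125/556.
Residuals: -197/278, 1125/556, -173/139, -285/556, 231/556, 319/278, -623/556; SSR = 5089/556.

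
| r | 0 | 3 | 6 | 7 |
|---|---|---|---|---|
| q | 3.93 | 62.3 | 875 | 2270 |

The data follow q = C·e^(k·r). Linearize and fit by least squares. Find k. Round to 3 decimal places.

Let Y = ln q. Fitting Y = k·r + ln C by least squares:
AᵀA = [[94.0000, 16.0000]; [16.0000, 4]], rhs = [107.1340, 20.0024]ᵀ  (here Σr = 16.0000, Σ(r)² = 94.0000, Σln q = 20.0024, Σr·ln q = 107.1340).
Solving (det = 120.0000): k = 0.90415, ln C = 1.38399.

k = 0.904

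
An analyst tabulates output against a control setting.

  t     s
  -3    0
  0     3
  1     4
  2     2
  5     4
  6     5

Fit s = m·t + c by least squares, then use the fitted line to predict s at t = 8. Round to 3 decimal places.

Compute the Gram sums: Σt·t = 75, Σt = 11, Σ1 = 6.
And Σt·s = 58, Σs = 18.
Eliminating c: 6·(row 1) − 11·(row 2) gives 329·m = 6·58 − 11·18 = 150, so m = 150/329.
Then c = (18 − 11·(150/329))/6 = 712/329.
At t = 8: ŝ = (150/329)·(8) + (712/329)·(1) = 1912/329.

ŝ = 5.812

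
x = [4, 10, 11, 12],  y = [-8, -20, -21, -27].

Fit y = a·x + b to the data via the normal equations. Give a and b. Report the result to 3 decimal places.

a = -2.168, b = 1.052

MᵀM·[a, b]ᵀ = Mᵀy reads: 381·a + 37·b = -787;  37·a + 4·b = -76.
Determinant 381·4 − 37² = 155.
a = ((-787)·4 − 37·(-76))/155 = -336/155; b = (381·(-76) − 37·(-787))/155 = 163/155.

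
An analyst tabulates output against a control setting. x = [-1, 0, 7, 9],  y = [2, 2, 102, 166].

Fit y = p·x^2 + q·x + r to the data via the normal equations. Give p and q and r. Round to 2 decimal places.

The normal equations are: 8963·p + 1071·q + 131·r = 18446;  1071·p + 131·q + 15·r = 2206;  131·p + 15·q + 4·r = 272.
(Σx^2·x^2 = 8963, Σx^2·x = 1071, Σx^2 = 131, Σx·x = 131, Σx = 15, Σ1 = 4, Σx^2·y = 18446, Σx·y = 2206, Σy = 272.)
Row-reducing yields p = 12691/6589, q = 6113/6589, r = 9498/6589.

p = 1.93, q = 0.93, r = 1.44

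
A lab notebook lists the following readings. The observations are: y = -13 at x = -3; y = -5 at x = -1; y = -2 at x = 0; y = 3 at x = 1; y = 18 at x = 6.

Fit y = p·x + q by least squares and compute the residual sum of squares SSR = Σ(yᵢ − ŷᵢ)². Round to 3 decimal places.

SSR = 3.381

Entries of MᵀM: Σx·x = 47, Σx = 3, Σ1 = 5.
Right-hand side: Σx·y = 155, Σy = 1.
Eliminating q: 5·(row 1) − 3·(row 2) gives 226·p = 5·155 − 3·1 = 772, so p = 386/113.
Then q = (1 − 3·(386/113))/5 = -209/113.
Residuals: -102/113, 30/113, -17/113, 162/113, -73/113; SSR = 382/113.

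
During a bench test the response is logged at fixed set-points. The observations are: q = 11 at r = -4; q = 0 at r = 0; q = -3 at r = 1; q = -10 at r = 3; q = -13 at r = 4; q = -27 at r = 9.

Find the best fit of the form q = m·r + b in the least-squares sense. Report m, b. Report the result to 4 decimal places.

Setting ∂/∂m … = 0 gives: 123·m + 13·b = -372;  13·m + 6·b = -42.
(Σr·r = 123, Σr = 13, Σ1 = 6, Σr·q = -372, Σq = -42.)
Determinant 123·6 − 13² = 569.
m = ((-372)·6 − 13·(-42))/569 = -1686/569; b = (123·(-42) − 13·(-372))/569 = -330/569.

m = -2.9631, b = -0.5800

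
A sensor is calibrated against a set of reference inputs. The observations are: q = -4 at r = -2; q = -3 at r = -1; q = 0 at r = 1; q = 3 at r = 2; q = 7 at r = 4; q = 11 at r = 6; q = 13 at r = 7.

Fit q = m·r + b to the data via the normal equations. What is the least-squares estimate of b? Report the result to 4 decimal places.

b = -0.8955

Compute the Gram sums: Σr·r = 111, Σr = 17, Σ1 = 7.
For Mᵀq: Σr·q = 202, Σq = 27.
So MᵀM·[m, b]ᵀ = Mᵀq: [[111, 17]; [17, 7]]·[m, b]ᵀ = [202, 27]ᵀ.
Δ = 111·7 − 17² = 488.
m = (202·7 − 17·27)/488 = 955/488; b = (111·27 − 17·202)/488 = -437/488.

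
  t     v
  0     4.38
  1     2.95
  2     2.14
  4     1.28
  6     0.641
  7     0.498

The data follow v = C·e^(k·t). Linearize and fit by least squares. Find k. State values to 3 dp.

Linearized form: ln v = k·t + ln C. From the 6 transformed points,
Σt = 20.0000, Σ(t)² = 106.0000, Σln v = 2.4246, Σt·ln v = -3.9576.
Equations: 106.0000·k + 20.0000·ln C = -3.9576;  20.0000·k + 6·ln C = 2.4246.
Slope k = (n·Σt·ln v − Σt·Σln v)/(n·Σ(t)² − (Σt)²) = (6·-3.9576 − 20.0000·2.4246)/236.0000 = -0.30609; ln C = (Σln v − k·Σt)/n = 1.42442.

k = -0.306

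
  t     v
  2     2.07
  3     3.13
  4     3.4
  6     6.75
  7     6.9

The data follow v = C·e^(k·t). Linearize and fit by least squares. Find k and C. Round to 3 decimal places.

k = 0.247, C = 1.351

Linearized form: ln v = k·t + ln C. From the 5 transformed points,
XᵀX = [[114.0000, 22.0000]; [22.0000, 5]], rhs = [34.7512, 6.9334]ᵀ  (here Σt = 22.0000, Σ(t)² = 114.0000, Σln v = 6.9334, Σt·ln v = 34.7512).
Δ = 114.0000·5 − (22.0000)² = 86.0000; k = (34.7512·5 − 22.0000·6.9334)/86.0000 = 0.24675, ln C = (114.0000·6.9334 − 22.0000·34.7512)/86.0000 = 0.30097, so C = exp(0.30097) = 1.35117.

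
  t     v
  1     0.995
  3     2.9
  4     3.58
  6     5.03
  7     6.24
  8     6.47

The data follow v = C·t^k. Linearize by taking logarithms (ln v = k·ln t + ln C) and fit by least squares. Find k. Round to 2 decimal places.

Taking logs, ln v = k·ln t + ln C, so regress ln v on ln t.
AᵀA = [[14.4498, 8.3020]; [8.3020, 6]], rhs = [13.2778, 7.6486]ᵀ  (here Σln t = 8.3020, Σ(ln t)² = 14.4498, Σln v = 7.6486, Σln t·ln v = 13.2778).
Slope k = (n·Σln t·ln v − Σln t·Σln v)/(n·Σ(ln t)² − (Σln t)²) = (6·13.2778 − 8.3020·7.6486)/17.7753 = 0.90955; ln C = (Σln v − k·Σln t)/n = 0.01625.

k = 0.91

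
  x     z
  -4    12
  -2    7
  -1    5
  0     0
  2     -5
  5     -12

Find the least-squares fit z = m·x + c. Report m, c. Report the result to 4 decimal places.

From the data, Σx·x = 50, Σx = 0, Σ1 = 6.
Moment sums: Σx·z = -137, Σz = 7.
det = 50·6 − 0² = 300.
m = ((-137)·6 − 0·7)/300 = -137/50; c = (50·7 − 0·(-137))/300 = 7/6.

m = -2.7400, c = 1.1667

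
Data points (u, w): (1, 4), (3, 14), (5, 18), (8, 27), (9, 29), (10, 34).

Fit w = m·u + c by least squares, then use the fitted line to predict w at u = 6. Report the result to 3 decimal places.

The normal system XᵀX·[m, c]ᵀ = Xᵀw is [[280, 36]; [36, 6]]·[m, c]ᵀ = [953, 126]ᵀ.
Determinant 280·6 − 36² = 384.
m = (953·6 − 36·126)/384 = 197/64; c = (280·126 − 36·953)/384 = 81/32.
At u = 6: ŵ = (197/64)·(6) + (81/32)·(1) = 21.

ŵ = 21.000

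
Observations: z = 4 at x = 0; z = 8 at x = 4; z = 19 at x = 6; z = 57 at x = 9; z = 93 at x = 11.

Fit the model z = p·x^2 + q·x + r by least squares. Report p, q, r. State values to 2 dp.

With design matrix A, AᵀA = [[22754, 2340, 254]; [2340, 254, 30]; [254, 30, 5]] and Aᵀz = [16682, 1682, 181]ᵀ.
Inverting the 3×3 Gram matrix, [p, q, r]ᵀ = [84646/78879, -99366/26293, 343991/78879]ᵀ.

p = 1.07, q = -3.78, r = 4.36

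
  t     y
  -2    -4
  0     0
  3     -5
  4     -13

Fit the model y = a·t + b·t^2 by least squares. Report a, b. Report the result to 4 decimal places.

a = 0.4480, b = -0.8674

Compute the Gram sums: Σt·t = 29, Σt·t^2 = 83, Σt^2·t^2 = 353.
For Mᵀy: Σt·y = -59, Σt^2·y = -269.
Normal equations: [[29, 83]; [83, 353]]·[a, b]ᵀ = [-59, -269]ᵀ.
Determinant 29·353 − 83² = 3348.
a = ((-59)·353 − 83·(-269))/3348 = 125/279; b = (29·(-269) − 83·(-59))/3348 = -242/279.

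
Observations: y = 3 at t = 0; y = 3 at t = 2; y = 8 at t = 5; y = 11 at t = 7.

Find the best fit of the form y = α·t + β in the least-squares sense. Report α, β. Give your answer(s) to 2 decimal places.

α = 1.22, β = 1.97

Forming XᵀX = [[78, 14]; [14, 4]] and Xᵀy = [123, 25]ᵀ gives XᵀX·[α, β]ᵀ = Xᵀy.
Determinant 78·4 − 14² = 116.
α = (123·4 − 14·25)/116 = 71/58; β = (78·25 − 14·123)/116 = 57/29.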